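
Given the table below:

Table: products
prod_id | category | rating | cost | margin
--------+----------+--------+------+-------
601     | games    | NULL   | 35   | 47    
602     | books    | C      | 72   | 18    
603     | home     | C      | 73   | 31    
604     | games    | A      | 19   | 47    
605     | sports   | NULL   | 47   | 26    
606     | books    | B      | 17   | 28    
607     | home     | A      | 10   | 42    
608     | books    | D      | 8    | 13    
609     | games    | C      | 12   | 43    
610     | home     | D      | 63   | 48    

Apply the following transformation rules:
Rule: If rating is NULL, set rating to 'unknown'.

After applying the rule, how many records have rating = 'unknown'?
2

Step 1: Count records where rating IS NULL
Step 2: Found 2 records with NULL rating
Step 3: These records will have rating set to 'unknown'
Step 4: Records already having rating = 'unknown': 0
Step 5: Answer: 2 + 0 = 2 records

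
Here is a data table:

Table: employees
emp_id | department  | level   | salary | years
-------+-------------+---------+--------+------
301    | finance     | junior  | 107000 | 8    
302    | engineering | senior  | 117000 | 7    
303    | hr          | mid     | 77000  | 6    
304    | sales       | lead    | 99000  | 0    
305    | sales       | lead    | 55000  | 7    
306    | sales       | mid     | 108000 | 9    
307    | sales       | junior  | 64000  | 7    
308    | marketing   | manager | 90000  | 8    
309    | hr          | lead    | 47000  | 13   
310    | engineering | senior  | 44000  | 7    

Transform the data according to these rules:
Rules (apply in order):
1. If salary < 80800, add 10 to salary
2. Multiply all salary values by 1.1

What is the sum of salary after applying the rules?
888855.0

Step 1: Apply Rule 1 - Add 10 to records with salary < 80800
  - 5 records affected: 287000 + (5 × 10) = 287050
  - Unaffected records: 521000
  - Sum after Rule 1: 808050
Step 2: Apply Rule 2 - Multiply all by 1.1
  - 808050 × 1.1 = 888855.0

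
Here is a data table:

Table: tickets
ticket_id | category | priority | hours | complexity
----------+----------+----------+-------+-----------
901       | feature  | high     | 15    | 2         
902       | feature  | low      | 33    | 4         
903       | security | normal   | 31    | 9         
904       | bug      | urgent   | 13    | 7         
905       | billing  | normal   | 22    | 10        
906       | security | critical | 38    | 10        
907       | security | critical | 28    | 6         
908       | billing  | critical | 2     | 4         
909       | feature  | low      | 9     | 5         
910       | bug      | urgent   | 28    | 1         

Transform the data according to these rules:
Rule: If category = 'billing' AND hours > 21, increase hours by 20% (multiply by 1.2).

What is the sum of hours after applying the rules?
223.4

Step 1: Find records where category = 'billing' AND hours > 21
Step 2: 1 records match, summing to 22
Step 3: After multiplier: 22 × 1.2 = 26.4
Step 4: Unaffected records sum: 197
Step 5: Final sum = 26.4 + 197 = 223.4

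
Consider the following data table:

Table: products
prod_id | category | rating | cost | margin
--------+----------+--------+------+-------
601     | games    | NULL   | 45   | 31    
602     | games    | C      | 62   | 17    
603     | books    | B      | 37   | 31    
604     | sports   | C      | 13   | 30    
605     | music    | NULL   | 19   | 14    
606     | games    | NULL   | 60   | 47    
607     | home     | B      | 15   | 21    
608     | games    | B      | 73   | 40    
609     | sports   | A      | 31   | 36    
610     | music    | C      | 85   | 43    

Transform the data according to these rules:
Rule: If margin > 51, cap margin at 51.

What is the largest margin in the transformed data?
47

Step 1: Original maximum margin = 47
Step 2: Check cap of 51 against maximum
Step 3: No records exceed the cap (max 47 <= cap 51), so no capping applies
Step 4: Maximum after transformation = 47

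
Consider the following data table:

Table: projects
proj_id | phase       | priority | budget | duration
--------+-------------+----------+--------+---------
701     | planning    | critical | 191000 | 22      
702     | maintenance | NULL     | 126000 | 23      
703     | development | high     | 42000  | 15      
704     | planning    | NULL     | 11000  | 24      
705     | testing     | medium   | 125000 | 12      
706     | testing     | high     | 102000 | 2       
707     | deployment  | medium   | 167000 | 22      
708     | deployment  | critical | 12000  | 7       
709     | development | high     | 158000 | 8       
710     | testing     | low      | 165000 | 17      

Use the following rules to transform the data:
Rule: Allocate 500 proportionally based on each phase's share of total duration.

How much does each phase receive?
deployment: 95.39, development: 75.66, maintenance: 75.66, planning: 151.32, testing: 101.97

Step 1: Calculate total duration = 152
Step 2: Calculate each phase's proportion:
  deployment: 29/152 = 19.08% → 95.39
  development: 23/152 = 15.13% → 75.66
  maintenance: 23/152 = 15.13% → 75.66
  planning: 46/152 = 30.26% → 151.32
  testing: 31/152 = 20.39% → 101.97
Step 3: Verify: sum of allocations ≈ 500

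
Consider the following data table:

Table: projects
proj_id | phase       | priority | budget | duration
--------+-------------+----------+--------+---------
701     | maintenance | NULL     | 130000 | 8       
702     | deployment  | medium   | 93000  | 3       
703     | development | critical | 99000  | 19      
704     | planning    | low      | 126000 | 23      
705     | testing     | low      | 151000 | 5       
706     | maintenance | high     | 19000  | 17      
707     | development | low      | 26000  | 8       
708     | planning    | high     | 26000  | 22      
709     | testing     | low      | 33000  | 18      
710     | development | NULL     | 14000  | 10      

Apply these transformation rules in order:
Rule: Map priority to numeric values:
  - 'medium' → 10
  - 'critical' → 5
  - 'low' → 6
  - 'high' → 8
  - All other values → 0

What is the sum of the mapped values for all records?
55

Step 1: Apply mapping to each record
Step 2: Count by status:
  'medium': 1 records × 10 = 10
  'critical': 1 records × 5 = 5
  'low': 4 records × 6 = 24
  'high': 2 records × 8 = 16
Step 3: Sum all mapped values = 55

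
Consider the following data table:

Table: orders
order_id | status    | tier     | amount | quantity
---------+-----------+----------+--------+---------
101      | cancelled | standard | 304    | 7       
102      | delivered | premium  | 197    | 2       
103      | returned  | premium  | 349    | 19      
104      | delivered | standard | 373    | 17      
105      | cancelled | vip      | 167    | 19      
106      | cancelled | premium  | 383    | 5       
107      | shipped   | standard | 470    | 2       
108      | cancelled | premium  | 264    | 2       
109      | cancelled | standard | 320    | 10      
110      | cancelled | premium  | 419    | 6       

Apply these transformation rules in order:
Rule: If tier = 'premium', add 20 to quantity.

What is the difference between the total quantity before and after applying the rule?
100

Step 1: Original sum of quantity = 89
Step 2: 5 records have tier = 'premium'
Step 3: Each affected record changes by 20
Step 4: Total change = 5 × 20 = 100
Step 5: New sum = 89 + 100 = 189
Step 6: Difference = |189 - 89| = 100
        (Sum increased by 100)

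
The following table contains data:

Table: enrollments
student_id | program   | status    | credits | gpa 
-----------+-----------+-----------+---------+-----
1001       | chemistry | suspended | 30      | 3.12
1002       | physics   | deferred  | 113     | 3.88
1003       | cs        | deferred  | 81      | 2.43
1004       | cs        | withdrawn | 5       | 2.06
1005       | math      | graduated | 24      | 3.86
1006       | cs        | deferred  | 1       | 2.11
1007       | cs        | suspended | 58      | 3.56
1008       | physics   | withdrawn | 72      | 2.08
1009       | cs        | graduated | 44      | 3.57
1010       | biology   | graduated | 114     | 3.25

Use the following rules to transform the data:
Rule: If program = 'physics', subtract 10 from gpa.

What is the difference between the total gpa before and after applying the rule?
20.0

Step 1: Original sum of gpa = 29.92
Step 2: 2 records have program = 'physics'
Step 3: Each affected record changes by -10
Step 4: Total change = 2 × -10 = -20
Step 5: New sum = 29.92 + -20 = 9.92
Step 6: Difference = |9.92 - 29.92| = 20.0
        (Sum decreased by 20.0)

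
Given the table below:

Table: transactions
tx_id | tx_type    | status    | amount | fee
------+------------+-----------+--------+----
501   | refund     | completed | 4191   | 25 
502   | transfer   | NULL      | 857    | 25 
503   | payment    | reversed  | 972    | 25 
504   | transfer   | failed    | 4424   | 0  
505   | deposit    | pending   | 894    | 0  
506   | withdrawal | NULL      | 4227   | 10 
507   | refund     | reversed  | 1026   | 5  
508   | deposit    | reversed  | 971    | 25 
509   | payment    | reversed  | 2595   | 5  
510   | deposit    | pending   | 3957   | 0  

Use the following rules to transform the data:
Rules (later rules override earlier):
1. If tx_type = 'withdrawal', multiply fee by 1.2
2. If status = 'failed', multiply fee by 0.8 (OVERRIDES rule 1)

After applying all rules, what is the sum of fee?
122.0

Step 1: Rule 2 takes priority for records with status = 'failed'
  - 1 records: 0 × 0.8 = 0.0
Step 2: Rule 1 applies to remaining records with tx_type = 'withdrawal'
  - 1 records: 10 × 1.2 = 12.0
Step 3: Other records unchanged: 110
Step 4: Final sum = 0.0 + 12.0 + 110 = 122.0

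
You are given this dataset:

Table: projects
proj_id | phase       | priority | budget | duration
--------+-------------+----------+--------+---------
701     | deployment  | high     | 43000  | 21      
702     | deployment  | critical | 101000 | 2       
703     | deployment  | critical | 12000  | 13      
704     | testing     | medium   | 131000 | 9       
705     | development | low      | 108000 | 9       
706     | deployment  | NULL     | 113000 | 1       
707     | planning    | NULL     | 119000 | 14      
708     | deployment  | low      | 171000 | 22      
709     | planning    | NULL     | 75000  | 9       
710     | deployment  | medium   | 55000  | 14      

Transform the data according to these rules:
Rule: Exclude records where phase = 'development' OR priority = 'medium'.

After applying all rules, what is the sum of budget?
634000

Step 1: Find records where phase = 'development' OR priority = 'medium'
Step 2: 3 records match, summing to 294000
Step 3: Original sum: 928000
Step 4: Remaining sum = 928000 - 294000 = 634000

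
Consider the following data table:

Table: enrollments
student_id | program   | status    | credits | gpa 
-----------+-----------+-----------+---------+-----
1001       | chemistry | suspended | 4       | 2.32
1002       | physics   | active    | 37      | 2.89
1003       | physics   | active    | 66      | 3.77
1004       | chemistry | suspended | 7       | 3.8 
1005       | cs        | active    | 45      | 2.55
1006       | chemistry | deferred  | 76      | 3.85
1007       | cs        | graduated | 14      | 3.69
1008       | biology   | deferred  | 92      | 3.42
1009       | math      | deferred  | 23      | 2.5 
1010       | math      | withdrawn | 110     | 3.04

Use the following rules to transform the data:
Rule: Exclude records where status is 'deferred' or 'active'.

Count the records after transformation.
4

Step 1: Count records to exclude
  - 3 (deferred) + 3 (active) = 6 records
Step 2: Total records: 10
Step 3: Remaining = 10 - 6 = 4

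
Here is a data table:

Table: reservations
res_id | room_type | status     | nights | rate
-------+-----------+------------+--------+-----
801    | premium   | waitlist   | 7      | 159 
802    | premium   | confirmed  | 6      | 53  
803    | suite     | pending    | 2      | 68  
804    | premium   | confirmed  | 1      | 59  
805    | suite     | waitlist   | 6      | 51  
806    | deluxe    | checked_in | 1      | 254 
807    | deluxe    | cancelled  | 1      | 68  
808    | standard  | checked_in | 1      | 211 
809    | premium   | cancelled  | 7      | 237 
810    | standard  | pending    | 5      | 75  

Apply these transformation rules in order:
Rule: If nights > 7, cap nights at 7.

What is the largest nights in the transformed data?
7

Step 1: Original maximum nights = 7
Step 2: Check cap of 7 against maximum
Step 3: No records exceed the cap (max 7 <= cap 7), so no capping applies
Step 4: Maximum after transformation = 7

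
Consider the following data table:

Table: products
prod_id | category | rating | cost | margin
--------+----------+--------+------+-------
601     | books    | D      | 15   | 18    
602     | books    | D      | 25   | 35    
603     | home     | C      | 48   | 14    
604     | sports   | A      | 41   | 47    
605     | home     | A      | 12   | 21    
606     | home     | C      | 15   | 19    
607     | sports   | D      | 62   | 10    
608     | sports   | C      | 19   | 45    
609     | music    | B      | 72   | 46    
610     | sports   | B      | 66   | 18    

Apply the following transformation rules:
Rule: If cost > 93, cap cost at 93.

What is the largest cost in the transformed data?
72

Step 1: Original maximum cost = 72
Step 2: Check cap of 93 against maximum
Step 3: No records exceed the cap (max 72 <= cap 93), so no capping applies
Step 4: Maximum after transformation = 72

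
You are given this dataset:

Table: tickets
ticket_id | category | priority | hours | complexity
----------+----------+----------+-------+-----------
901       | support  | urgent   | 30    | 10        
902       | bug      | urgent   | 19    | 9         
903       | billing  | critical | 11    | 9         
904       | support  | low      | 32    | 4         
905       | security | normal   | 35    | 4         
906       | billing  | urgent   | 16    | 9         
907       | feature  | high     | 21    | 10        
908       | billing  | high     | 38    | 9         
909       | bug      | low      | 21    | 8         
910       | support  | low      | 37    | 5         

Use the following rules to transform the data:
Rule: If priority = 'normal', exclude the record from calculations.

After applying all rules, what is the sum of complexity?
73

Step 1: Identify records where priority = 'normal'
Step 2: The excluded records sum to 4
Step 3: Original total complexity = 77
Step 4: Remaining total = 77 - 4 = 73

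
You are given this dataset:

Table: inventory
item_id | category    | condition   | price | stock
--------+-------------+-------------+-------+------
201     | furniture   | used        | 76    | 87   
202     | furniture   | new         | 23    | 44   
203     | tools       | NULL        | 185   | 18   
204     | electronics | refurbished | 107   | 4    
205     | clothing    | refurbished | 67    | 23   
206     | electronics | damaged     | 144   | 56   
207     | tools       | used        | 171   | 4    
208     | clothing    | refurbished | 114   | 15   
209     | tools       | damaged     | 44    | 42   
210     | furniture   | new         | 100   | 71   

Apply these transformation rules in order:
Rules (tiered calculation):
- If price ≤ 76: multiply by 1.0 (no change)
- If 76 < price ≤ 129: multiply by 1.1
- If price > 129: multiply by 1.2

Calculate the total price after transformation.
1163.1

Step 1: Tier 1 (price ≤ 76): 4 records, sum = 210 × 1.0 = 210.0
Step 2: Tier 2 (76 < price ≤ 129): 3 records, sum = 321 × 1.1 = 353.1
Step 3: Tier 3 (price > 129): 3 records, sum = 500 × 1.2 = 600.0
Step 4: Final sum = 210.0 + 353.1 + 600.0 = 1163.1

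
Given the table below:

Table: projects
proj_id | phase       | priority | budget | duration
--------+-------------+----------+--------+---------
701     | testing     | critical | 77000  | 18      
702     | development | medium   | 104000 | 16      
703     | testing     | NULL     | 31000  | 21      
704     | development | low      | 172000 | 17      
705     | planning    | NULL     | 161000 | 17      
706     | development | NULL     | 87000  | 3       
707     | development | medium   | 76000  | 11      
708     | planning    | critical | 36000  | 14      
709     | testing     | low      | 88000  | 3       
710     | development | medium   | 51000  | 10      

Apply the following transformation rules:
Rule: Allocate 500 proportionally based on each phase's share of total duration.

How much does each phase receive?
development: 219.23, planning: 119.23, testing: 161.54

Step 1: Calculate total duration = 130
Step 2: Calculate each phase's proportion:
  development: 57/130 = 43.85% → 219.23
  planning: 31/130 = 23.85% → 119.23
  testing: 42/130 = 32.31% → 161.54
Step 3: Verify: sum of allocations ≈ 500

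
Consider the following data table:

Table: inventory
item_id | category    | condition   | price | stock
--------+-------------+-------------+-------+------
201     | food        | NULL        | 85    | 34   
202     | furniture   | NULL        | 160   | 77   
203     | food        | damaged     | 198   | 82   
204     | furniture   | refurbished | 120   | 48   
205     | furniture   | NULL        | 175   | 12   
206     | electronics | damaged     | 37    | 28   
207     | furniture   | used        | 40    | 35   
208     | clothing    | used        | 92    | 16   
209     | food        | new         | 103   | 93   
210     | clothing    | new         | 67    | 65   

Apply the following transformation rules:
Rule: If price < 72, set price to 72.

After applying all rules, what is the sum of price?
1149

Step 1: 3 records have price < 72
Step 2: These records originally summed to 144
Step 3: After setting to minimum: 3 × 72 = 216
Step 4: Unaffected records sum: 933
Step 5: Final sum = 216 + 933 = 1149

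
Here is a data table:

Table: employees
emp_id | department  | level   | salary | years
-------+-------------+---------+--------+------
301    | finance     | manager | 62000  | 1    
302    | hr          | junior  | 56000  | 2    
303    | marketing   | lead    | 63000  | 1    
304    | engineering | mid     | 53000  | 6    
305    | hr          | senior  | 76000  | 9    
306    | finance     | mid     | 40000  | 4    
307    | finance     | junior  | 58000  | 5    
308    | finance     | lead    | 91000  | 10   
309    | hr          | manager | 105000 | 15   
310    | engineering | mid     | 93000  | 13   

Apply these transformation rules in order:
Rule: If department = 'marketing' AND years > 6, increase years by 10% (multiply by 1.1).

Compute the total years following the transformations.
66

Step 1: Find records where department = 'marketing' AND years > 6
Step 2: 0 records match, summing to 0
Step 3: After multiplier: 0 × 1.1 = 0.0
Step 4: Unaffected records sum: 66
Step 5: Final sum = 0.0 + 66 = 66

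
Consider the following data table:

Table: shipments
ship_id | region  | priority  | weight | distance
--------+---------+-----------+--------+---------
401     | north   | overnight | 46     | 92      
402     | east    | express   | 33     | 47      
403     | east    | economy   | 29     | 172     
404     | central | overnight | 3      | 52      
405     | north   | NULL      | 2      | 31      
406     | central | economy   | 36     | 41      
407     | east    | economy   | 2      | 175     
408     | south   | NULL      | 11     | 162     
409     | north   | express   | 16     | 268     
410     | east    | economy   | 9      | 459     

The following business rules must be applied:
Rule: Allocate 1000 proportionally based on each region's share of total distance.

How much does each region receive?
central: 62.04, east: 569.05, north: 260.84, south: 108.07

Step 1: Calculate total distance = 1499
Step 2: Calculate each region's proportion:
  central: 93/1499 = 6.20% → 62.04
  east: 853/1499 = 56.90% → 569.05
  north: 391/1499 = 26.08% → 260.84
  south: 162/1499 = 10.81% → 108.07
Step 3: Verify: sum of allocations ≈ 1000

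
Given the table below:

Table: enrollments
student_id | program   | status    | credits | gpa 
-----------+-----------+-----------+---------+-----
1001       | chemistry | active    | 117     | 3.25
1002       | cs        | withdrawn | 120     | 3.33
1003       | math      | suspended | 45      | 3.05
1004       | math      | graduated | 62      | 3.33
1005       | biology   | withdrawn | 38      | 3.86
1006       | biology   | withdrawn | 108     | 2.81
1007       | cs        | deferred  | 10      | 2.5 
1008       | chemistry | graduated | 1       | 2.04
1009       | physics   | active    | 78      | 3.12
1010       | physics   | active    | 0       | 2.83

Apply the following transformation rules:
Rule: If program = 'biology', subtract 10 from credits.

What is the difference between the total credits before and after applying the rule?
20

Step 1: Original sum of credits = 579
Step 2: 2 records have program = 'biology'
Step 3: Each affected record changes by -10
Step 4: Total change = 2 × -10 = -20
Step 5: New sum = 579 + -20 = 559
Step 6: Difference = |559 - 579| = 20
        (Sum decreased by 20)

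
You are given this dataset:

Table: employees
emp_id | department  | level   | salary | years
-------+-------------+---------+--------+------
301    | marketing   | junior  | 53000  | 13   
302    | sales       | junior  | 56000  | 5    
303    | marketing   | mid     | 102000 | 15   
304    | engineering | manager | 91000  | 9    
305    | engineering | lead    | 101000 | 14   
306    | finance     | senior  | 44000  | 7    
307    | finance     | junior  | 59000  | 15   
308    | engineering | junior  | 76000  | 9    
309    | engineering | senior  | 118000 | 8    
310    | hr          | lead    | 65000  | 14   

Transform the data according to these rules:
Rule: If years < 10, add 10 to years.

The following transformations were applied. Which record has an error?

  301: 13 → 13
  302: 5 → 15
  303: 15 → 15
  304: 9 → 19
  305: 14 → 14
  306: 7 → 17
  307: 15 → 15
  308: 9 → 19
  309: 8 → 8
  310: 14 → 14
Record 309 has an error. The correct transformed value should be 18, not 8.

Step 1: Check each record against the rule
Step 2: Record 309 has years = 8
Step 3: Since 8 < 10, the bonus should have been applied
Step 4: Correct value = 18, but claimed value = 8
Conclusion: Record 309 has the error.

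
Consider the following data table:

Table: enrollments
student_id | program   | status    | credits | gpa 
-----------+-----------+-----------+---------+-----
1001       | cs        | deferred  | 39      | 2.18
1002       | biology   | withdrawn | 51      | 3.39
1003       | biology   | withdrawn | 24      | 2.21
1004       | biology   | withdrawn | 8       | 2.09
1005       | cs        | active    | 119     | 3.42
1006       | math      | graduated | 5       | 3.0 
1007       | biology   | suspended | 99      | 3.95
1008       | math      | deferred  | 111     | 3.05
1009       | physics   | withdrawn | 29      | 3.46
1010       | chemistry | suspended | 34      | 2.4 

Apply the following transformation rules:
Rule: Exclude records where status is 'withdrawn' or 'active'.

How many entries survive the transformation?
5

Step 1: Count records to exclude
  - 4 (withdrawn) + 1 (active) = 5 records
Step 2: Total records: 10
Step 3: Remaining = 10 - 5 = 5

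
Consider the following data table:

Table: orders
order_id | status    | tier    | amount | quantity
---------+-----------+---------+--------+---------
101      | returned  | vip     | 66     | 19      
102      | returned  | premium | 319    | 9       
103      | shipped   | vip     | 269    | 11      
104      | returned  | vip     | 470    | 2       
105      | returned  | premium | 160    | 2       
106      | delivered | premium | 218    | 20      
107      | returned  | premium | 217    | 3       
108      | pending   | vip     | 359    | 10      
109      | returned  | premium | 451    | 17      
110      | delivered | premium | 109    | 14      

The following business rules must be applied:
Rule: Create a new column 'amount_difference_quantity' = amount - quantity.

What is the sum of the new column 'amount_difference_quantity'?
2531

Step 1: For each record, compute amount - quantity
Example calculations:
  66 - 19 = 47
  319 - 9 = 310
  269 - 11 = 258
  ...
Step 2: Sum all derived values
Step 3: Total = 2531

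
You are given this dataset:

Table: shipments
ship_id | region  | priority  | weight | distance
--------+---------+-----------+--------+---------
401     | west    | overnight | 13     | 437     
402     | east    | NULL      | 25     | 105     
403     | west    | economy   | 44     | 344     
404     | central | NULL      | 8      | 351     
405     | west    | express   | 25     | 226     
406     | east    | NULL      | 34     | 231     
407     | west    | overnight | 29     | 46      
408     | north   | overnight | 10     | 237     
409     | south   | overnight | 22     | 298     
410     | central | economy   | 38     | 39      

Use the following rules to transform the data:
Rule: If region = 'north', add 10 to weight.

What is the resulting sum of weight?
258

Step 1: Count records where region = 'north': 1
Step 2: Total bonus added: 1 × 10 = 10
Step 3: Original sum of weight: 248
Step 4: Final sum = 248 + 10 = 258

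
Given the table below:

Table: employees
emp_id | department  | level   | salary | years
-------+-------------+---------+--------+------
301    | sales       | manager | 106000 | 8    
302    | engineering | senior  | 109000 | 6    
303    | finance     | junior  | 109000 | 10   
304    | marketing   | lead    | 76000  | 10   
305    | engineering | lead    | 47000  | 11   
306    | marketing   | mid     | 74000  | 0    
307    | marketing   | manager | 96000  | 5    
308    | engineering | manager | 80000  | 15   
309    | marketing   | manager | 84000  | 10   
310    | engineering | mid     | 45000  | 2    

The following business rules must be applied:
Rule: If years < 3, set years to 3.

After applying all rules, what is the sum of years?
81

Step 1: 2 records have years < 3
Step 2: These records originally summed to 2
Step 3: After setting to minimum: 2 × 3 = 6
Step 4: Unaffected records sum: 75
Step 5: Final sum = 6 + 75 = 81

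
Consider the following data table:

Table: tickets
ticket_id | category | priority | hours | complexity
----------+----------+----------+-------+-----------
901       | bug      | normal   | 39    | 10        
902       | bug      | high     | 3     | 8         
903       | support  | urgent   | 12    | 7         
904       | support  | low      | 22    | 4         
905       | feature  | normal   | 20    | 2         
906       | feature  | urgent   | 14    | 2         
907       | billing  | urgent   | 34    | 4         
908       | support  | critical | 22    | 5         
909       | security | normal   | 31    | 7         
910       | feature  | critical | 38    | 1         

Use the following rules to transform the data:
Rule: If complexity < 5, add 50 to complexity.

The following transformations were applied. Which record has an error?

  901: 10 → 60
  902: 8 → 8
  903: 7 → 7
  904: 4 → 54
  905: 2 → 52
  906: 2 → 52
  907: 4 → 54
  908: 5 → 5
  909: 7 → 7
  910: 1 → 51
Record 901 has an error. The correct transformed value should be 10, not 60.

Step 1: Check each record against the rule
Step 2: Record 901 has complexity = 10
Step 3: Since 10 >= 5, the bonus should not have been applied
Step 4: Correct value = 10, but claimed value = 60
Conclusion: Record 901 has the error.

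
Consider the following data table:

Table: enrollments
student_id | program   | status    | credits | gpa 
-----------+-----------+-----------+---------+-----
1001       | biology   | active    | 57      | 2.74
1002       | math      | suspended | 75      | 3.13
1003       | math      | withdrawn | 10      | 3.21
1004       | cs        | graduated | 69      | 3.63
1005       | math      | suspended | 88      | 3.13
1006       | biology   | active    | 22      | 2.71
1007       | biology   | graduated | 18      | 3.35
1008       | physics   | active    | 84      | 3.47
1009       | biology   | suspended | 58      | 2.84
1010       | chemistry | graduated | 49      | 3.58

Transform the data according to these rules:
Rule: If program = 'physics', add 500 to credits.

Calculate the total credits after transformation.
1030

Step 1: Count records where program = 'physics': 1
Step 2: Total bonus added: 1 × 500 = 500
Step 3: Original sum of credits: 530
Step 4: Final sum = 530 + 500 = 1030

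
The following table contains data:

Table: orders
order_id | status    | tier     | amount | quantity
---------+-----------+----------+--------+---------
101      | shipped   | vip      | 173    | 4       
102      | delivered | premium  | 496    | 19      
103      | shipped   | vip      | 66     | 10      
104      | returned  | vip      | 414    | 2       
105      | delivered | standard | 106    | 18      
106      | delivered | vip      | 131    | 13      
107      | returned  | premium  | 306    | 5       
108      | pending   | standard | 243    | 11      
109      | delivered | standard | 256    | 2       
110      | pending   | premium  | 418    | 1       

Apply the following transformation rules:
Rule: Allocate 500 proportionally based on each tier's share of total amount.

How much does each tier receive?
premium: 233.81, standard: 115.94, vip: 150.25

Step 1: Calculate total amount = 2609
Step 2: Calculate each tier's proportion:
  premium: 1220/2609 = 46.76% → 233.81
  standard: 605/2609 = 23.19% → 115.94
  vip: 784/2609 = 30.05% → 150.25
Step 3: Verify: sum of allocations ≈ 500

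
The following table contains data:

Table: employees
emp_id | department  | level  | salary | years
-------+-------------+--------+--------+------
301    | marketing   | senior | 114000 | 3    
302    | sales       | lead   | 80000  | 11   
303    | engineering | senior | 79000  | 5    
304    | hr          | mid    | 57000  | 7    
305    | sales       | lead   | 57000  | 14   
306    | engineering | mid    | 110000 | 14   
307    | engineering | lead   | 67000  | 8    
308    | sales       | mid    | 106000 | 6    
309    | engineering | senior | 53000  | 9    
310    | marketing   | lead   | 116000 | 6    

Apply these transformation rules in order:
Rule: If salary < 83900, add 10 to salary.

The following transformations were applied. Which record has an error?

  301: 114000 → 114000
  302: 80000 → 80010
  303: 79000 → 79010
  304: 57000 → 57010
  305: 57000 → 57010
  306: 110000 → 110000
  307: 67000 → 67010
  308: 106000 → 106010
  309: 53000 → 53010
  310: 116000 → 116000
Record 308 has an error. The correct transformed value should be 106000, not 106010.

Step 1: Check each record against the rule
Step 2: Record 308 has salary = 106000
Step 3: Since 106000 >= 83900, the bonus should not have been applied
Step 4: Correct value = 106000, but claimed value = 106010
Conclusion: Record 308 has the error.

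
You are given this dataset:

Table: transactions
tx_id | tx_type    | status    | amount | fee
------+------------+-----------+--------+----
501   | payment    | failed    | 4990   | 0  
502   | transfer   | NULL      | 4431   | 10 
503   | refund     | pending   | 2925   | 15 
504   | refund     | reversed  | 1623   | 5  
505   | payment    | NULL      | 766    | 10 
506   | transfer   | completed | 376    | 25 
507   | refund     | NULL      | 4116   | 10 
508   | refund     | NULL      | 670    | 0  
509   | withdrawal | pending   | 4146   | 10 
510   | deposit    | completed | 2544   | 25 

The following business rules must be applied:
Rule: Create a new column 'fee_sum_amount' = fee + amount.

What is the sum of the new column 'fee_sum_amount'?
26697

Step 1: For each record, compute fee + amount
Example calculations:
  0 + 4990 = 4990
  10 + 4431 = 4441
  15 + 2925 = 2940
  ...
Step 2: Sum all derived values
Step 3: Total = 26697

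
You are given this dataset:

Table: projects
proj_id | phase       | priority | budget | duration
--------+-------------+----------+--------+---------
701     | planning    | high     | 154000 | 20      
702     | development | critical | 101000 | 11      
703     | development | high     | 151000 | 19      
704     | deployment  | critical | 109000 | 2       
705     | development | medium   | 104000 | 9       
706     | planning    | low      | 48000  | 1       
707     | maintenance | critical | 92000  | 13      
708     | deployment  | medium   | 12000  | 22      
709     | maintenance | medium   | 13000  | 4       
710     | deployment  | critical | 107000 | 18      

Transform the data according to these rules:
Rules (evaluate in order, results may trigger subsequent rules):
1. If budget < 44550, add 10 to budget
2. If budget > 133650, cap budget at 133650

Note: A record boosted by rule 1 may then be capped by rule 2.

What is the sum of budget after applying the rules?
853320

Step 1: Apply rule 1 to records with budget < 44550
  - 2 records get bonus of 10
  - Of these, 0 records then exceed 133650 and get capped
Step 2: Apply rule 2 to records with budget > 133650
  - 2 records (original) are capped
Step 3: Calculate final sum = 853320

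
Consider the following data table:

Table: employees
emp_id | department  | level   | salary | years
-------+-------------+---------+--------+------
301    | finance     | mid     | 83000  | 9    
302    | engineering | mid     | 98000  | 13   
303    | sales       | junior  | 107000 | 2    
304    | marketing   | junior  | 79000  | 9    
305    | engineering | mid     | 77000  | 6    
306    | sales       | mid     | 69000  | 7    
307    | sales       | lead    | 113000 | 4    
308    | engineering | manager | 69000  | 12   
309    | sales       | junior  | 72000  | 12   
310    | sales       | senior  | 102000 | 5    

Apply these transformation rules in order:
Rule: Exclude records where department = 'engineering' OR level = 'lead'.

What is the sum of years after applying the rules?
44

Step 1: Find records where department = 'engineering' OR level = 'lead'
Step 2: 4 records match, summing to 35
Step 3: Original sum: 79
Step 4: Remaining sum = 79 - 35 = 44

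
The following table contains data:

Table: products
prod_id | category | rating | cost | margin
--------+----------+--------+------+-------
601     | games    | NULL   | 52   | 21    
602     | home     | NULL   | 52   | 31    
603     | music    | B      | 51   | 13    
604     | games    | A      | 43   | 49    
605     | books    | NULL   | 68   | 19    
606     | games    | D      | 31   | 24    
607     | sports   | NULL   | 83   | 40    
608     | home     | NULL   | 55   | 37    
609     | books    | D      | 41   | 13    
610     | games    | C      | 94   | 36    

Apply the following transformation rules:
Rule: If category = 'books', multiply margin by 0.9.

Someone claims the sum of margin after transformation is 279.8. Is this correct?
Yes, the result is correct.

Step 1: Calculate the correct sum after transformation
Step 2: Apply multiplier 0.9 to records where category = 'books'
Step 3: Correct result = 279.8
Step 4: Claimed result = 279.8
Step 5: 279.8 = 279.8 ✓
Conclusion: The claimed result is correct.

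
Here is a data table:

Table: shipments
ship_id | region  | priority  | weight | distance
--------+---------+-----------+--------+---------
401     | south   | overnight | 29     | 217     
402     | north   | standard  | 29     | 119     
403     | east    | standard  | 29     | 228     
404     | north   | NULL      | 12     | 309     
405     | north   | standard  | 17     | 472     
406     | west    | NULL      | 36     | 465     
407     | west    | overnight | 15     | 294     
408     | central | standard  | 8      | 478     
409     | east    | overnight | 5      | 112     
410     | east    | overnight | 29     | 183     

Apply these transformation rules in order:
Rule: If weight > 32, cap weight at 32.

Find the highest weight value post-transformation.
32

Step 1: Original maximum weight = 36
Step 2: Apply cap at 32
Step 3: 1 records had weight > 32 and were capped
Step 4: Maximum after transformation = 32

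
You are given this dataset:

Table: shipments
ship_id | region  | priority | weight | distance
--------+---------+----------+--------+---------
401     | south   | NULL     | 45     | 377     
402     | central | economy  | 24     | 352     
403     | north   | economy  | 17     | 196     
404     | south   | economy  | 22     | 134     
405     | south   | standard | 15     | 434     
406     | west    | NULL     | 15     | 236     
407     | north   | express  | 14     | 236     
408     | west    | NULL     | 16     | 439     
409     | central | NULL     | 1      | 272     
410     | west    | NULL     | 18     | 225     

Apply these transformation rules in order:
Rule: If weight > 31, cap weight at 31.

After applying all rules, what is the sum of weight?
173

Step 1: 1 records have weight > 31
Step 2: These records originally summed to 45
Step 3: After capping: 1 × 31 = 31
Step 4: Unaffected records sum: 142
Step 5: Final sum = 31 + 142 = 173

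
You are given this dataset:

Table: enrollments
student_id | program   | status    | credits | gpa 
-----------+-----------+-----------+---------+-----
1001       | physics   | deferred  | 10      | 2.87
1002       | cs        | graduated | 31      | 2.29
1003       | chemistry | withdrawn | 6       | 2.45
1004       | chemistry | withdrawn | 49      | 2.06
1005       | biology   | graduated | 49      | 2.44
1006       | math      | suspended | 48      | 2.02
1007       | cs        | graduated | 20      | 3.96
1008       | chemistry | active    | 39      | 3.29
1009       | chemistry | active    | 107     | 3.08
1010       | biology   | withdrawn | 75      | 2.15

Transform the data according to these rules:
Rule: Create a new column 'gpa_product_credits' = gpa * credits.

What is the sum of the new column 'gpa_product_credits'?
1130.17

Step 1: For each record, compute gpa * credits
Example calculations:
  2.87 * 10 = 28.7
  2.29 * 31 = 70.99
  2.45 * 6 = 14.7
  ...
Step 2: Sum all derived values
Step 3: Total = 1130.17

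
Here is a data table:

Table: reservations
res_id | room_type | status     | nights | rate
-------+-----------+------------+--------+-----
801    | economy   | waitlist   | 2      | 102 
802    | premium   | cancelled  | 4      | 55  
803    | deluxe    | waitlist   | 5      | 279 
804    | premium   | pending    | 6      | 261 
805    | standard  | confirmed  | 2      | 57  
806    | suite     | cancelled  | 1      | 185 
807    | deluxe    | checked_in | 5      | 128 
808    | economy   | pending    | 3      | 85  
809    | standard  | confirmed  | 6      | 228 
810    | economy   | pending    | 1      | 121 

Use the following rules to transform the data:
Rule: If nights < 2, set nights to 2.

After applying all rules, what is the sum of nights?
37

Step 1: 2 records have nights < 2
Step 2: These records originally summed to 2
Step 3: After setting to minimum: 2 × 2 = 4
Step 4: Unaffected records sum: 33
Step 5: Final sum = 4 + 33 = 37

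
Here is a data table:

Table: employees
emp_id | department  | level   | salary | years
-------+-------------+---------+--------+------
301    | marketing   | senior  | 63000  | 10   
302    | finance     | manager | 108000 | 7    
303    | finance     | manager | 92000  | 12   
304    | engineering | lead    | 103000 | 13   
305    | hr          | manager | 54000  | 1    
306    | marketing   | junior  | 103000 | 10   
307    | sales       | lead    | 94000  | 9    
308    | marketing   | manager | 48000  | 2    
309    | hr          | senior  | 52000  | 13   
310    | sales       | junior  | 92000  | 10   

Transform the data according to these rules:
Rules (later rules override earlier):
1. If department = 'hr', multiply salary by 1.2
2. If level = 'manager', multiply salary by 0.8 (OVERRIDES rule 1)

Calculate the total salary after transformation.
759000.0

Step 1: Rule 2 takes priority for records with level = 'manager'
  - 4 records: 302000 × 0.8 = 241600.0
Step 2: Rule 1 applies to remaining records with department = 'hr'
  - 1 records: 52000 × 1.2 = 62400.0
Step 3: Other records unchanged: 455000
Step 4: Final sum = 241600.0 + 62400.0 + 455000 = 759000.0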